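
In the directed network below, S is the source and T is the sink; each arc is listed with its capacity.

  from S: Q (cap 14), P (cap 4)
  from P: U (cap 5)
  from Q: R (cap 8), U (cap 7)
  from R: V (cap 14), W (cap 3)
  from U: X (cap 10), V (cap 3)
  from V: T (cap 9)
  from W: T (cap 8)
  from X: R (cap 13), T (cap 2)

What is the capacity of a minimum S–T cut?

14

Augment S→P→U→V→T: bottleneck 3, flow now 3.
Augment S→P→U→X→T: bottleneck 1, flow now 4.
Augment S→Q→R→V→T: bottleneck 6, flow now 10.
Augment S→Q→R→W→T: bottleneck 2, flow now 12.
Augment S→Q→U→X→T: bottleneck 1, flow now 13.
Augment S→Q→U→X→R→W→T: bottleneck 1, flow now 14.
No augmenting path remains; maximum flow = 14.
By max-flow min-cut, the minimum cut capacity equals the max flow.
In the residual graph, reachable from S: {S, P, Q, R, U, V, X}.
Min-cut edges: R→W (3), V→T (9), X→T (2); capacity 3 + 9 + 2 = 14.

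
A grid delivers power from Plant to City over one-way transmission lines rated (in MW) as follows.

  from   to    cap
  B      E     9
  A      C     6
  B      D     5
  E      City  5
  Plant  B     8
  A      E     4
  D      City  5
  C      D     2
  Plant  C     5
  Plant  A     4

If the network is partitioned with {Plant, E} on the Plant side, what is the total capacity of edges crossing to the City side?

22

Edges leaving {Plant, E}: Plant→A (4), Plant→B (8), Plant→C (5), E→City (5).
Cut capacity = 4 + 8 + 5 + 5 = 22.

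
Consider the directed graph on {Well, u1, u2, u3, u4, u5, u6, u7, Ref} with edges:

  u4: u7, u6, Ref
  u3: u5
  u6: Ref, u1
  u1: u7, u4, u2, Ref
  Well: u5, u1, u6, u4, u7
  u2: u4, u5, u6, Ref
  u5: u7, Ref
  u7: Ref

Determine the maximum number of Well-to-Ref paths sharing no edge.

Assign every edge capacity 1; by Menger, the answer equals the max flow.
Path Well→u1→Ref (+1); total 1.
Path Well→u4→Ref (+1); total 2.
Path Well→u5→Ref (+1); total 3.
Path Well→u6→Ref (+1); total 4.
Path Well→u7→Ref (+1); total 5.
No residual Well→Ref path; max flow = 5.
Certifying cut of size 5: {Well→u1, Well→u4, Well→u5, Well→u6, Well→u7}.

5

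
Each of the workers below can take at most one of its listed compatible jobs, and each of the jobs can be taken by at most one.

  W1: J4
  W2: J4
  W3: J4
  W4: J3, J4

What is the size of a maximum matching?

Unit-capacity flow: source→left, listed edges, right→sink; max matching = max flow.
Augmenting path W1→J4 (+1); matched 1.
Augmenting path W4→J3 (+1); matched 2.
No augmenting path remains; maximum matching = 2.
König certificate: {W4, J4} is a vertex cover of size 2 (every listed pair touches it), so no matching can be larger.

2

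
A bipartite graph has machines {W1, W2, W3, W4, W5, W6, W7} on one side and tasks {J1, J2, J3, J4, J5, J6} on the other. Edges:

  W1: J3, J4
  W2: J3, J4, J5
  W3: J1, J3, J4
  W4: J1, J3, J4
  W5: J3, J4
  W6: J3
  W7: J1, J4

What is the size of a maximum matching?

4

Unit-capacity flow: source→left, listed edges, right→sink; max matching = max flow.
Augmenting path W1→J3 (+1); matched 1.
Augmenting path W2→J4 (+1); matched 2.
Augmenting path W3→J1 (+1); matched 3.
Augmenting path W4→J4→W2→J5 (+1); matched 4.
No augmenting path remains; maximum matching = 4.
König certificate: {W2, J1, J3, J4} is a vertex cover of size 4 (every listed pair touches it), so no matching can be larger.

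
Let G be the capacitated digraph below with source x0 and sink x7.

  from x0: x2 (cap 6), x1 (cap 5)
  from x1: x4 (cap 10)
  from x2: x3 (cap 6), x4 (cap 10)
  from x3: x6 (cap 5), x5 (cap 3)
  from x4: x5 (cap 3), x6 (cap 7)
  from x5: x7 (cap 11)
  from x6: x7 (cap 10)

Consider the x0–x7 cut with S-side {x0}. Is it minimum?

Given cut capacity: 5 + 6 = 11.
Augment x0→x1→x4→x5→x7: bottleneck 3, flow now 3.
Augment x0→x1→x4→x6→x7: bottleneck 2, flow now 5.
Augment x0→x2→x3→x5→x7: bottleneck 3, flow now 8.
Augment x0→x2→x3→x6→x7: bottleneck 3, flow now 11.
No augmenting path remains; maximum flow = 11.
Cut capacity 11 equals the max flow, so it is a minimum cut.

Yes — it is a minimum cut (capacity 11).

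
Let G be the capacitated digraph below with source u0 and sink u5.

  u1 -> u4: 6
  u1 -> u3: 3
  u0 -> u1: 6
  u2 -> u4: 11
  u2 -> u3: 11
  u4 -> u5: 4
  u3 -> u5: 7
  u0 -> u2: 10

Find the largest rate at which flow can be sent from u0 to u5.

11

Augment u0→u1→u3→u5: bottleneck 3, flow now 3.
Augment u0→u1→u4→u5: bottleneck 3, flow now 6.
Augment u0→u2→u3→u5: bottleneck 4, flow now 10.
Augment u0→u2→u4→u5: bottleneck 1, flow now 11.
No augmenting path remains; maximum flow = 11.
In the residual graph, reachable from u0: {u0, u1, u2, u3, u4}.
Min-cut edges: u3→u5 (7), u4→u5 (4); capacity 7 + 4 = 11.
This cut is saturated, so no flow can exceed 11.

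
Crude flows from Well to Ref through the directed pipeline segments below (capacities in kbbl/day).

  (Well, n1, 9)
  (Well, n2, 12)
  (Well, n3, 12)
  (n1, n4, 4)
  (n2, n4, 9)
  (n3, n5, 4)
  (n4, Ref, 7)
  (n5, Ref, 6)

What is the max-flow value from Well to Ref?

Augment Well→n1→n4→Ref: bottleneck 4, flow now 4.
Augment Well→n2→n4→Ref: bottleneck 3, flow now 7.
Augment Well→n3→n5→Ref: bottleneck 4, flow now 11.
No augmenting path remains; maximum flow = 11.
In the residual graph, reachable from Well: {Well, n1, n2, n3, n4}.
Min-cut edges: n3→n5 (4), n4→Ref (7); capacity 4 + 7 = 11.
This cut is saturated, so no flow can exceed 11.

11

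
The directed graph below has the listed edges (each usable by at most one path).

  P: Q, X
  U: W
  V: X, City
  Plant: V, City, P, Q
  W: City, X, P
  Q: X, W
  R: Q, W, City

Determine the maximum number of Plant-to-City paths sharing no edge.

3

Assign every edge capacity 1; by Menger, the answer equals the max flow.
Path Plant→City (+1); total 1.
Path Plant→V→City (+1); total 2.
Path Plant→Q→W→City (+1); total 3.
No residual Plant→City path; max flow = 3.
Certifying cut of size 3: {Plant→City, Plant→V, Q→W}.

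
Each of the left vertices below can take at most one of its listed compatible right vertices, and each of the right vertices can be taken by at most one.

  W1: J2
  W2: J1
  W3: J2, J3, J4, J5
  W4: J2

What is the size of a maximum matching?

3

Unit-capacity flow: source→left, listed edges, right→sink; max matching = max flow.
Augmenting path W1→J2 (+1); matched 1.
Augmenting path W2→J1 (+1); matched 2.
Augmenting path W3→J3 (+1); matched 3.
No augmenting path remains; maximum matching = 3.
König certificate: {W2, W3, J2} is a vertex cover of size 3 (every listed pair touches it), so no matching can be larger.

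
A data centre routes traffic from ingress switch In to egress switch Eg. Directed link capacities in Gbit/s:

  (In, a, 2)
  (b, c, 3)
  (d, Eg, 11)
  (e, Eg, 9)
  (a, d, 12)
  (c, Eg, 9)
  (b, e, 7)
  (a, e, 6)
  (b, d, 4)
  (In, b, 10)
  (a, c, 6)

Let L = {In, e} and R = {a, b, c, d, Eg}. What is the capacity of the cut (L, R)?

Edges leaving {In, e}: In→a (2), In→b (10), e→Eg (9).
Cut capacity = 2 + 10 + 9 = 21.

21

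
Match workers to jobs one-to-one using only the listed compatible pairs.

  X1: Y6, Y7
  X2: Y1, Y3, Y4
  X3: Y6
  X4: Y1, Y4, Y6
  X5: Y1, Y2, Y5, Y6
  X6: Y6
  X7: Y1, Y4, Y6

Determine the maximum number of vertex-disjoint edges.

Unit-capacity flow: source→left, listed edges, right→sink; max matching = max flow.
Augmenting path X1→Y6 (+1); matched 1.
Augmenting path X2→Y1 (+1); matched 2.
Augmenting path X4→Y4 (+1); matched 3.
Augmenting path X5→Y2 (+1); matched 4.
Augmenting path X3→Y6→X1→Y7 (+1); matched 5.
Augmenting path X7→Y1→X2→Y3 (+1); matched 6.
No augmenting path remains; maximum matching = 6.
König certificate: {X1, X2, X4, X5, X7, Y6} is a vertex cover of size 6 (every listed pair touches it), so no matching can be larger.

6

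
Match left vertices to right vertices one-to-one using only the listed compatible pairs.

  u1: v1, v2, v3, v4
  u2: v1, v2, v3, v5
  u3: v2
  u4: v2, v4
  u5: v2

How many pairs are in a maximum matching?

Unit-capacity flow: source→left, listed edges, right→sink; max matching = max flow.
Augmenting path u1→v1 (+1); matched 1.
Augmenting path u2→v2 (+1); matched 2.
Augmenting path u4→v4 (+1); matched 3.
Augmenting path u3→v2→u2→v3 (+1); matched 4.
No augmenting path remains; maximum matching = 4.
König certificate: {u1, u2, u4, v2} is a vertex cover of size 4 (every listed pair touches it), so no matching can be larger.

4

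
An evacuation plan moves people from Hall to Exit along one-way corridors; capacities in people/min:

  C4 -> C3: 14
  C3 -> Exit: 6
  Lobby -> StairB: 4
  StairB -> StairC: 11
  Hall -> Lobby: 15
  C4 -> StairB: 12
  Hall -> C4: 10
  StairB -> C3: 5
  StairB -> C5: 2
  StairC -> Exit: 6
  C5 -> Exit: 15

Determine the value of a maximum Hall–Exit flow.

Augment Hall→C4→C3→Exit: bottleneck 6, flow now 6.
Augment Hall→Lobby→StairB→StairC→Exit: bottleneck 4, flow now 10.
Augment Hall→C4→StairB→StairC→Exit: bottleneck 2, flow now 12.
Augment Hall→C4→StairB→C5→Exit: bottleneck 2, flow now 14.
No augmenting path remains; maximum flow = 14.
In the residual graph, reachable from Hall: {Hall, Lobby}.
Min-cut edges: Hall→C4 (10), Lobby→StairB (4); capacity 10 + 4 = 14.
This cut is saturated, so no flow can exceed 14.

14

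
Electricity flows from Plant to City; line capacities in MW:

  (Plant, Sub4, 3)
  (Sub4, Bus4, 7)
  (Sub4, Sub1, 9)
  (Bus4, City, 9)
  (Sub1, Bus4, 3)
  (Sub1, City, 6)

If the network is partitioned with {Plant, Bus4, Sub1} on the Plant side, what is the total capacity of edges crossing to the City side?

Edges leaving {Plant, Bus4, Sub1}: Plant→Sub4 (3), Bus4→City (9), Sub1→City (6).
Cut capacity = 3 + 9 + 6 = 18.

18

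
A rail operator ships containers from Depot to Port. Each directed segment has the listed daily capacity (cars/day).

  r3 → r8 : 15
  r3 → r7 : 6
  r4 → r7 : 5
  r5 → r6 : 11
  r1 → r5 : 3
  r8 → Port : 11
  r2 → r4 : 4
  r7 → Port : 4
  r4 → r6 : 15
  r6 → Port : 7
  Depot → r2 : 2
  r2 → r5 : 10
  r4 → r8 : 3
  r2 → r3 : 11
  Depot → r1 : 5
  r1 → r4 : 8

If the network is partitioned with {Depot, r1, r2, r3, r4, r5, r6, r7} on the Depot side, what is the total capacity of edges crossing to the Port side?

Edges leaving {Depot, r1, r2, r3, r4, r5, r6, r7}: r3→r8 (15), r4→r8 (3), r6→Port (7), r7→Port (4).
Cut capacity = 15 + 3 + 7 + 4 = 29.

29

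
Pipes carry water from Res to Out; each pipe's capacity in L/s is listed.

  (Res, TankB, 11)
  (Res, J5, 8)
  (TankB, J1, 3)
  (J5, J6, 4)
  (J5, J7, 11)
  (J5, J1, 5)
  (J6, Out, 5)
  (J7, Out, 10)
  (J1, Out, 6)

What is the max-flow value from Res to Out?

11

Augment Res→TankB→J1→Out: bottleneck 3, flow now 3.
Augment Res→J5→J6→Out: bottleneck 4, flow now 7.
Augment Res→J5→J7→Out: bottleneck 4, flow now 11.
No augmenting path remains; maximum flow = 11.
In the residual graph, reachable from Res: {Res, TankB}.
Min-cut edges: Res→J5 (8), TankB→J1 (3); capacity 8 + 3 = 11.
This cut is saturated, so no flow can exceed 11.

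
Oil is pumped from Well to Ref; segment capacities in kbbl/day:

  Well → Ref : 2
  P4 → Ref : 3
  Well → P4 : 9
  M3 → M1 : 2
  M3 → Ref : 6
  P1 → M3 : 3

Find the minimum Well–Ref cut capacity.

5

Augment Well→Ref: bottleneck 2, flow now 2.
Augment Well→P4→Ref: bottleneck 3, flow now 5.
No augmenting path remains; maximum flow = 5.
By max-flow min-cut, the minimum cut capacity equals the max flow.
In the residual graph, reachable from Well: {Well, P4}.
Min-cut edges: Well→Ref (2), P4→Ref (3); capacity 2 + 3 = 5.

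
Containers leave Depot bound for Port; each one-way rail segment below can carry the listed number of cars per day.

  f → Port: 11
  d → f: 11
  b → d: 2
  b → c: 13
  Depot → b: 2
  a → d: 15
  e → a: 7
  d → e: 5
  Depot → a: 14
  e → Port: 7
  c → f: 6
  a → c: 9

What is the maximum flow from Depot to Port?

16

Augment Depot→a→c→f→Port: bottleneck 6, flow now 6.
Augment Depot→a→d→e→Port: bottleneck 5, flow now 11.
Augment Depot→a→d→f→Port: bottleneck 3, flow now 14.
Augment Depot→b→d→f→Port: bottleneck 2, flow now 16.
No augmenting path remains; maximum flow = 16.
In the residual graph, reachable from Depot: {Depot}.
Min-cut edges: Depot→a (14), Depot→b (2); capacity 14 + 2 = 16.
This cut is saturated, so no flow can exceed 16.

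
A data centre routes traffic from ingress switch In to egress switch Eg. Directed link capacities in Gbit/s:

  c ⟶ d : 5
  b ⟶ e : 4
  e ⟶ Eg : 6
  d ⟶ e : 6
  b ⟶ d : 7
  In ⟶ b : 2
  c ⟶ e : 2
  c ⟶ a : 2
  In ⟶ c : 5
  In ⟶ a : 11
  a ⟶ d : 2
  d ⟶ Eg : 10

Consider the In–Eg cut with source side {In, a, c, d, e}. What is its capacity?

18

Edges leaving {In, a, c, d, e}: In→b (2), d→Eg (10), e→Eg (6).
Cut capacity = 2 + 10 + 6 = 18.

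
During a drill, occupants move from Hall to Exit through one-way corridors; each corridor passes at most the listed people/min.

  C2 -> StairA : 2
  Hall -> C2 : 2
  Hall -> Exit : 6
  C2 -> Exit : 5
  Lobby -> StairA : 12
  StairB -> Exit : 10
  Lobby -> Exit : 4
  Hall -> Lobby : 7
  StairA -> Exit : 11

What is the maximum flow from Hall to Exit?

15

Augment Hall→Exit: bottleneck 6, flow now 6.
Augment Hall→C2→Exit: bottleneck 2, flow now 8.
Augment Hall→Lobby→Exit: bottleneck 4, flow now 12.
Augment Hall→Lobby→StairA→Exit: bottleneck 3, flow now 15.
No augmenting path remains; maximum flow = 15.
In the residual graph, reachable from Hall: {Hall}.
Min-cut edges: Hall→C2 (2), Hall→Lobby (7), Hall→Exit (6); capacity 2 + 7 + 6 = 15.
This cut is saturated, so no flow can exceed 15.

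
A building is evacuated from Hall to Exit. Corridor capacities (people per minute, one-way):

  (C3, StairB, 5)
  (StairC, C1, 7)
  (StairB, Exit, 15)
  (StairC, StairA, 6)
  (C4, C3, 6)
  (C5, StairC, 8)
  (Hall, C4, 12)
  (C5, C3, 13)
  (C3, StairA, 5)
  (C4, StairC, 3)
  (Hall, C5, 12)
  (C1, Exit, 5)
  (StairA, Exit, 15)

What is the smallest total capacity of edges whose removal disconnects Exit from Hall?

Augment Hall→C5→C3→StairB→Exit: bottleneck 5, flow now 5.
Augment Hall→C5→C3→StairA→Exit: bottleneck 5, flow now 10.
Augment Hall→C5→StairC→C1→Exit: bottleneck 2, flow now 12.
Augment Hall→C4→StairC→C1→Exit: bottleneck 3, flow now 15.
Augment Hall→C4→C3→C5→StairC→StairA→Exit: bottleneck 6, flow now 21. (uses reverse residual edge)
No augmenting path remains; maximum flow = 21.
By max-flow min-cut, the minimum cut capacity equals the max flow.
In the residual graph, reachable from Hall: {Hall, C4}.
Min-cut edges: Hall→C5 (12), C4→C3 (6), C4→StairC (3); capacity 12 + 6 + 3 = 21.

21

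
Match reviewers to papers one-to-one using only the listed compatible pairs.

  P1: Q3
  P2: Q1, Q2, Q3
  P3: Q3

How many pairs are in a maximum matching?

2

Unit-capacity flow: source→left, listed edges, right→sink; max matching = max flow.
Augmenting path P1→Q3 (+1); matched 1.
Augmenting path P2→Q1 (+1); matched 2.
No augmenting path remains; maximum matching = 2.
König certificate: {P2, Q3} is a vertex cover of size 2 (every listed pair touches it), so no matching can be larger.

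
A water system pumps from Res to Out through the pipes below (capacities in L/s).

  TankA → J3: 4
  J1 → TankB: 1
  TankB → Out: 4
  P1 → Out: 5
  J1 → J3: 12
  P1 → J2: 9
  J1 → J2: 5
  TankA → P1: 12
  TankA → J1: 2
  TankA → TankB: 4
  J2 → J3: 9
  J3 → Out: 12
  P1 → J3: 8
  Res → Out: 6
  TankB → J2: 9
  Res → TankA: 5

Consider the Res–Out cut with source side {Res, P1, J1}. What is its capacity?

Edges leaving {Res, P1, J1}: Res→TankA (5), Res→Out (6), P1→J2 (9), P1→J3 (8), P1→Out (5), J1→TankB (1), J1→J2 (5), J1→J3 (12).
Cut capacity = 5 + 6 + 9 + 8 + 5 + 1 + 5 + 12 = 51.

51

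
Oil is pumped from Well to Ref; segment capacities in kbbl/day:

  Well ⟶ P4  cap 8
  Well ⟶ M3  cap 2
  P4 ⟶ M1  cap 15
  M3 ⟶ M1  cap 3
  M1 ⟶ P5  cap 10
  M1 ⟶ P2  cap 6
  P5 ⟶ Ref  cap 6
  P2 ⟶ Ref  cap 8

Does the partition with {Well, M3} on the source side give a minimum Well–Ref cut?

No — its capacity is 11, but the minimum cut has capacity 10.

Given cut capacity: 8 + 3 = 11.
Augment Well→P4→M1→P5→Ref: bottleneck 6, flow now 6.
Augment Well→P4→M1→P2→Ref: bottleneck 2, flow now 8.
Augment Well→M3→M1→P2→Ref: bottleneck 2, flow now 10.
No augmenting path remains; maximum flow = 10.
In the residual graph, reachable from Well: {Well}.
Min-cut edges: Well→P4 (8), Well→M3 (2); capacity 8 + 2 = 10.
Cut capacity 11 exceeds the max flow 10, so it is not minimum.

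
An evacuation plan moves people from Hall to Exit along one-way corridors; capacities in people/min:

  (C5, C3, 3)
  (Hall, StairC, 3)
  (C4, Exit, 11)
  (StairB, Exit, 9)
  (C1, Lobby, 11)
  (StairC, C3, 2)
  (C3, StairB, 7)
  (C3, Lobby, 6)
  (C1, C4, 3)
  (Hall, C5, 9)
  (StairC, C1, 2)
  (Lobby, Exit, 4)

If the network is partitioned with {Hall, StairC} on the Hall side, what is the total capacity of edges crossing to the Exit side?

Edges leaving {Hall, StairC}: Hall→C5 (9), StairC→C3 (2), StairC→C1 (2).
Cut capacity = 9 + 2 + 2 = 13.

13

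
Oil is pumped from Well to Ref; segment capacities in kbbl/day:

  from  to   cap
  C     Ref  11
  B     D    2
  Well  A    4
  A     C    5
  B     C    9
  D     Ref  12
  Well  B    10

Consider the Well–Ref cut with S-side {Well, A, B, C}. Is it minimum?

Yes — it is a minimum cut (capacity 13).

Given cut capacity: 2 + 11 = 13.
Augment Well→A→C→Ref: bottleneck 4, flow now 4.
Augment Well→B→C→Ref: bottleneck 7, flow now 11.
Augment Well→B→D→Ref: bottleneck 2, flow now 13.
No augmenting path remains; maximum flow = 13.
Cut capacity 13 equals the max flow, so it is a minimum cut.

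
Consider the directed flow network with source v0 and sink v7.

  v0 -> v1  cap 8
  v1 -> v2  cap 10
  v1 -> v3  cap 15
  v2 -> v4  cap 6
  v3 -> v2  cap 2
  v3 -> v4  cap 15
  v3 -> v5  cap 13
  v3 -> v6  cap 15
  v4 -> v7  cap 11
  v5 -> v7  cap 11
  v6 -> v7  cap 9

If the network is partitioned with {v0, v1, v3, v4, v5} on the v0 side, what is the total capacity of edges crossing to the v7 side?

49

Edges leaving {v0, v1, v3, v4, v5}: v1→v2 (10), v3→v2 (2), v3→v6 (15), v4→v7 (11), v5→v7 (11).
Cut capacity = 10 + 2 + 15 + 11 + 11 = 49.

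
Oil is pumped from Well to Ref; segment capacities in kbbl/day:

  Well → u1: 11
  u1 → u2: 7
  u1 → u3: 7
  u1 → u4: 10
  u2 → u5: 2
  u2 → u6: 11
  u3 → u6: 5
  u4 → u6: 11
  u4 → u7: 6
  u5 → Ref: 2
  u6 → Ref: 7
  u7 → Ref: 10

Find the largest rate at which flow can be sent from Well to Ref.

Augment Well→u1→u2→u5→Ref: bottleneck 2, flow now 2.
Augment Well→u1→u2→u6→Ref: bottleneck 5, flow now 7.
Augment Well→u1→u3→u6→Ref: bottleneck 2, flow now 9.
Augment Well→u1→u4→u7→Ref: bottleneck 2, flow now 11.
No augmenting path remains; maximum flow = 11.
In the residual graph, reachable from Well: {Well}.
Min-cut edges: Well→u1 (11); capacity 11 = 11.
This cut is saturated, so no flow can exceed 11.

11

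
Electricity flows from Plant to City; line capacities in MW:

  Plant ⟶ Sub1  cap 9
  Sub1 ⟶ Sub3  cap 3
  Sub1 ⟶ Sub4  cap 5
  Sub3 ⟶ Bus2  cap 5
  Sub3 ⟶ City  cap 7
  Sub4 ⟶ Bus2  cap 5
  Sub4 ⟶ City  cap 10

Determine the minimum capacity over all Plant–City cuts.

8

Augment Plant→Sub1→Sub3→City: bottleneck 3, flow now 3.
Augment Plant→Sub1→Sub4→City: bottleneck 5, flow now 8.
No augmenting path remains; maximum flow = 8.
By max-flow min-cut, the minimum cut capacity equals the max flow.
In the residual graph, reachable from Plant: {Plant, Sub1}.
Min-cut edges: Sub1→Sub3 (3), Sub1→Sub4 (5); capacity 3 + 5 = 8.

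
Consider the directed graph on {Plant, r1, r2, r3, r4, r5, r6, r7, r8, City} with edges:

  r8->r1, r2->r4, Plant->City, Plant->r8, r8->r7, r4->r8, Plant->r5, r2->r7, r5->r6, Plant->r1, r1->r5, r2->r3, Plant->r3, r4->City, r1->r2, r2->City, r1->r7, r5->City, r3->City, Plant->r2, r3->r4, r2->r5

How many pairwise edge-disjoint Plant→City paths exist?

Assign every edge capacity 1; by Menger, the answer equals the max flow.
Path Plant→City (+1); total 1.
Path Plant→r2→City (+1); total 2.
Path Plant→r3→City (+1); total 3.
Path Plant→r5→City (+1); total 4.
Path Plant→r1→r2→r4→City (+1); total 5.
No residual Plant→City path; max flow = 5.
Certifying cut of size 5: {Plant→City, Plant→r2, Plant→r3, r1→r2, r5→City}.

5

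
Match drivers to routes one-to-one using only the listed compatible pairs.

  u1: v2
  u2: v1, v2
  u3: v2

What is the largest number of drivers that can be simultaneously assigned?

Unit-capacity flow: source→left, listed edges, right→sink; max matching = max flow.
Augmenting path u1→v2 (+1); matched 1.
Augmenting path u2→v1 (+1); matched 2.
No augmenting path remains; maximum matching = 2.
König certificate: {u2, v2} is a vertex cover of size 2 (every listed pair touches it), so no matching can be larger.

2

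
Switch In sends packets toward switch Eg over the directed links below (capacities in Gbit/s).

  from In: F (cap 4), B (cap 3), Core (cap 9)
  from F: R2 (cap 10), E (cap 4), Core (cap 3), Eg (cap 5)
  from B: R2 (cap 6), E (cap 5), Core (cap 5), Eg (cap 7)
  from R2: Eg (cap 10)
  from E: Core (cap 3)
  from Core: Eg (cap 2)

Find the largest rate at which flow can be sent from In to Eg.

9

Augment In→F→Eg: bottleneck 4, flow now 4.
Augment In→B→Eg: bottleneck 3, flow now 7.
Augment In→Core→Eg: bottleneck 2, flow now 9.
No augmenting path remains; maximum flow = 9.
In the residual graph, reachable from In: {In, Core}.
Min-cut edges: In→F (4), In→B (3), Core→Eg (2); capacity 4 + 3 + 2 = 9.
This cut is saturated, so no flow can exceed 9.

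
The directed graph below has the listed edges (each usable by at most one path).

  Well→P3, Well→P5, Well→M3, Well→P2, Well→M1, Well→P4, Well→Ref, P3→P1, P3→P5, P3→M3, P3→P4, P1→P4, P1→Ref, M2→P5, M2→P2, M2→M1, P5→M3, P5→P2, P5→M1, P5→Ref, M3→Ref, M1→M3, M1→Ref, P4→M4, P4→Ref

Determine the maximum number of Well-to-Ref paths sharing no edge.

6

Assign every edge capacity 1; by Menger, the answer equals the max flow.
Path Well→Ref (+1); total 1.
Path Well→P5→Ref (+1); total 2.
Path Well→M3→Ref (+1); total 3.
Path Well→M1→Ref (+1); total 4.
Path Well→P4→Ref (+1); total 5.
Path Well→P3→P1→Ref (+1); total 6.
No residual Well→Ref path; max flow = 6.
Certifying cut of size 6: {Well→M1, Well→M3, Well→P3, Well→P4, Well→P5, Well→Ref}.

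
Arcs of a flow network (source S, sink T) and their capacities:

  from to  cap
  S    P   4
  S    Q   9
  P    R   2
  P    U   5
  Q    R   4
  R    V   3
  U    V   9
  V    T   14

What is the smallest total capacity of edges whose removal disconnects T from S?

Augment S→P→R→V→T: bottleneck 2, flow now 2.
Augment S→P→U→V→T: bottleneck 2, flow now 4.
Augment S→Q→R→V→T: bottleneck 1, flow now 5.
Augment S→Q→R→P→U→V→T: bottleneck 2, flow now 7. (uses reverse residual edge)
No augmenting path remains; maximum flow = 7.
By max-flow min-cut, the minimum cut capacity equals the max flow.
In the residual graph, reachable from S: {S, Q, R}.
Min-cut edges: S→P (4), R→V (3); capacity 4 + 3 = 7.

7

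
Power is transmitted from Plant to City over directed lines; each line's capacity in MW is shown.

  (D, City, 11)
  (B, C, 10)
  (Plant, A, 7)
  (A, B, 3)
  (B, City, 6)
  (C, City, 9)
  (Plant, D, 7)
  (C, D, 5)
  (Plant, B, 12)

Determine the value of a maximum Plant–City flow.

22

Augment Plant→B→City: bottleneck 6, flow now 6.
Augment Plant→D→City: bottleneck 7, flow now 13.
Augment Plant→B→C→City: bottleneck 6, flow now 19.
Augment Plant→A→B→C→City: bottleneck 3, flow now 22.
No augmenting path remains; maximum flow = 22.
In the residual graph, reachable from Plant: {Plant, A}.
Min-cut edges: Plant→B (12), Plant→D (7), A→B (3); capacity 12 + 7 + 3 = 22.
This cut is saturated, so no flow can exceed 22.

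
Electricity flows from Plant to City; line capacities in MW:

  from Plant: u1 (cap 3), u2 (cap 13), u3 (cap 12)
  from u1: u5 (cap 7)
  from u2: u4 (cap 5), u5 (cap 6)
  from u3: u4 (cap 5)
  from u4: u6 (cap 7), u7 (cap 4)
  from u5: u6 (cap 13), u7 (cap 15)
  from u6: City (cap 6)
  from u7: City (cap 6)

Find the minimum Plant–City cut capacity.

12

Augment Plant→u1→u5→u6→City: bottleneck 3, flow now 3.
Augment Plant→u2→u4→u6→City: bottleneck 3, flow now 6.
Augment Plant→u2→u4→u7→City: bottleneck 2, flow now 8.
Augment Plant→u2→u5→u7→City: bottleneck 4, flow now 12.
No augmenting path remains; maximum flow = 12.
By max-flow min-cut, the minimum cut capacity equals the max flow.
In the residual graph, reachable from Plant: {Plant, u1, u2, u3, u4, u5, u6, u7}.
Min-cut edges: u6→City (6), u7→City (6); capacity 6 + 6 = 12.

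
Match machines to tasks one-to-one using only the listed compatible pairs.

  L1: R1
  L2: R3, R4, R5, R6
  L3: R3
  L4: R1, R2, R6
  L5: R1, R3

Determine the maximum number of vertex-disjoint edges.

Unit-capacity flow: source→left, listed edges, right→sink; max matching = max flow.
Augmenting path L1→R1 (+1); matched 1.
Augmenting path L2→R3 (+1); matched 2.
Augmenting path L4→R2 (+1); matched 3.
Augmenting path L3→R3→L2→R4 (+1); matched 4.
No augmenting path remains; maximum matching = 4.
König certificate: {L2, L4, R1, R3} is a vertex cover of size 4 (every listed pair touches it), so no matching can be larger.

4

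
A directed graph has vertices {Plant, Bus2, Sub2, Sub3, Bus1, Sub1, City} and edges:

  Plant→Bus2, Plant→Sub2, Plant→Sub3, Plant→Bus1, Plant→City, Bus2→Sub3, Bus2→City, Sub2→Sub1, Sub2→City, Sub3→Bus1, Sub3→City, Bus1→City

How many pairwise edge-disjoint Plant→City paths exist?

Assign every edge capacity 1; by Menger, the answer equals the max flow.
Path Plant→City (+1); total 1.
Path Plant→Bus2→City (+1); total 2.
Path Plant→Sub2→City (+1); total 3.
Path Plant→Sub3→City (+1); total 4.
Path Plant→Bus1→City (+1); total 5.
No residual Plant→City path; max flow = 5.
Certifying cut of size 5: {Plant→Bus1, Plant→Bus2, Plant→City, Plant→Sub2, Plant→Sub3}.

5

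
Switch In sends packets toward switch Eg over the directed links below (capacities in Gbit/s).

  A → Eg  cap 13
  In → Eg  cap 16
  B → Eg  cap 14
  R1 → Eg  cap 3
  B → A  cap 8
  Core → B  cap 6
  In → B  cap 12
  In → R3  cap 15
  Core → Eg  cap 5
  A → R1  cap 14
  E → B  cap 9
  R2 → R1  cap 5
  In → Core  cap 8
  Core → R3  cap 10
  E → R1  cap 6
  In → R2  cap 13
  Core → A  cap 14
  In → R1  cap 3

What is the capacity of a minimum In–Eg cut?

Augment In→Eg: bottleneck 16, flow now 16.
Augment In→Core→Eg: bottleneck 5, flow now 21.
Augment In→B→Eg: bottleneck 12, flow now 33.
Augment In→R1→Eg: bottleneck 3, flow now 36.
Augment In→Core→B→Eg: bottleneck 2, flow now 38.
Augment In→Core→A→Eg: bottleneck 1, flow now 39.
No augmenting path remains; maximum flow = 39.
By max-flow min-cut, the minimum cut capacity equals the max flow.
In the residual graph, reachable from In: {In, R2, R3, R1}.
Min-cut edges: In→Core (8), In→B (12), In→Eg (16), R1→Eg (3); capacity 8 + 12 + 16 + 3 = 39.

39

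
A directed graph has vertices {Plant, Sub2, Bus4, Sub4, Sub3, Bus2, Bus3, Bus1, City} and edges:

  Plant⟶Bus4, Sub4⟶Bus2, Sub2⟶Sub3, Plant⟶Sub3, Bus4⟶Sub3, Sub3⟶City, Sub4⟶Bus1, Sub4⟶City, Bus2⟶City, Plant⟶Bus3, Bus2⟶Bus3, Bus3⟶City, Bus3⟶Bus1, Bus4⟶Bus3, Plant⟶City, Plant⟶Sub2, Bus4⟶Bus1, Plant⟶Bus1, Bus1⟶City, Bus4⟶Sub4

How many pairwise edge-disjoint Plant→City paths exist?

5

Assign every edge capacity 1; by Menger, the answer equals the max flow.
Path Plant→City (+1); total 1.
Path Plant→Sub3→City (+1); total 2.
Path Plant→Bus3→City (+1); total 3.
Path Plant→Bus1→City (+1); total 4.
Path Plant→Bus4→Sub4→City (+1); total 5.
No residual Plant→City path; max flow = 5.
Certifying cut of size 5: {Plant→Bus1, Plant→Bus3, Plant→Bus4, Plant→City, Sub3→City}.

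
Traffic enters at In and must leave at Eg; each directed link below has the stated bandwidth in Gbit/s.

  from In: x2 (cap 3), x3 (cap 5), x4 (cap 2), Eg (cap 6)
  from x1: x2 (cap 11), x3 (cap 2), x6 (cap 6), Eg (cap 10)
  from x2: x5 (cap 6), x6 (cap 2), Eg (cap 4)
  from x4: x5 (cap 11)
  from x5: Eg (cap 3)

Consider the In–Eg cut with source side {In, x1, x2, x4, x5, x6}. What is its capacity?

30

Edges leaving {In, x1, x2, x4, x5, x6}: In→x3 (5), In→Eg (6), x1→x3 (2), x1→Eg (10), x2→Eg (4), x5→Eg (3).
Cut capacity = 5 + 6 + 2 + 10 + 4 + 3 = 30.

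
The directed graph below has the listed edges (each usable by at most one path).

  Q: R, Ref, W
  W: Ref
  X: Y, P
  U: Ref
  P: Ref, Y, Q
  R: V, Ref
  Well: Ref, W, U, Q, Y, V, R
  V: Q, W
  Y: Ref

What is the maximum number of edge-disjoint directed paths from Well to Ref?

6

Assign every edge capacity 1; by Menger, the answer equals the max flow.
Path Well→Ref (+1); total 1.
Path Well→Q→Ref (+1); total 2.
Path Well→R→Ref (+1); total 3.
Path Well→U→Ref (+1); total 4.
Path Well→W→Ref (+1); total 5.
Path Well→Y→Ref (+1); total 6.
No residual Well→Ref path; max flow = 6.
Certifying cut of size 6: {Q→Ref, R→Ref, W→Ref, Well→Ref, Well→U, Well→Y}.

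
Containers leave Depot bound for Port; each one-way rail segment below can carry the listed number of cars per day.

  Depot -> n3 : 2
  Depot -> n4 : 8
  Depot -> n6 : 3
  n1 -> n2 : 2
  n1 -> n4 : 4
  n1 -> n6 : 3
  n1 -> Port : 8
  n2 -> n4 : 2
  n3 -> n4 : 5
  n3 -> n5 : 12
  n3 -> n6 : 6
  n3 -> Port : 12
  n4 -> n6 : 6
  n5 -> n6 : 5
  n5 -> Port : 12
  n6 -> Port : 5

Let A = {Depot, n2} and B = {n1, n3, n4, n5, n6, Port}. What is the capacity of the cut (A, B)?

15

Edges leaving {Depot, n2}: Depot→n3 (2), Depot→n4 (8), Depot→n6 (3), n2→n4 (2).
Cut capacity = 2 + 8 + 3 + 2 = 15.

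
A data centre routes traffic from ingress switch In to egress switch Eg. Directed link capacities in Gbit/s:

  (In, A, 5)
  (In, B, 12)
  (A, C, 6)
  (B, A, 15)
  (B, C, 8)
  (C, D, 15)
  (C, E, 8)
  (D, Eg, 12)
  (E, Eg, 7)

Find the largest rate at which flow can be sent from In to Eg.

Augment In→A→C→D→Eg: bottleneck 5, flow now 5.
Augment In→B→C→D→Eg: bottleneck 7, flow now 12.
Augment In→B→C→E→Eg: bottleneck 1, flow now 13.
Augment In→B→A→C→E→Eg: bottleneck 1, flow now 14.
No augmenting path remains; maximum flow = 14.
In the residual graph, reachable from In: {In, A, B}.
Min-cut edges: A→C (6), B→C (8); capacity 6 + 8 = 14.
This cut is saturated, so no flow can exceed 14.

14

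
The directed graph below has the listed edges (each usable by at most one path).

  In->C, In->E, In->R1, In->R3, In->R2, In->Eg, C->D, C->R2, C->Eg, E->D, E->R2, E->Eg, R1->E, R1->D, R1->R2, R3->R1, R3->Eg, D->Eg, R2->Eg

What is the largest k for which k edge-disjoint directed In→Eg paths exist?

6

Assign every edge capacity 1; by Menger, the answer equals the max flow.
Path In→Eg (+1); total 1.
Path In→C→Eg (+1); total 2.
Path In→E→Eg (+1); total 3.
Path In→R3→Eg (+1); total 4.
Path In→R2→Eg (+1); total 5.
Path In→R1→D→Eg (+1); total 6.
No residual In→Eg path; max flow = 6.
Certifying cut of size 6: {In→C, In→E, In→Eg, In→R1, In→R2, In→R3}.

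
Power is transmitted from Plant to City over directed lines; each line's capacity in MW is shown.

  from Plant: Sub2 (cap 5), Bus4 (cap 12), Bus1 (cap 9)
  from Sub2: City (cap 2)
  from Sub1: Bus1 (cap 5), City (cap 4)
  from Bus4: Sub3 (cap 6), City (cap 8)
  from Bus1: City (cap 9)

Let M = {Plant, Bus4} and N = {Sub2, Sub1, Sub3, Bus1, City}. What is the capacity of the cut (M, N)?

28

Edges leaving {Plant, Bus4}: Plant→Sub2 (5), Plant→Bus1 (9), Bus4→Sub3 (6), Bus4→City (8).
Cut capacity = 5 + 9 + 6 + 8 = 28.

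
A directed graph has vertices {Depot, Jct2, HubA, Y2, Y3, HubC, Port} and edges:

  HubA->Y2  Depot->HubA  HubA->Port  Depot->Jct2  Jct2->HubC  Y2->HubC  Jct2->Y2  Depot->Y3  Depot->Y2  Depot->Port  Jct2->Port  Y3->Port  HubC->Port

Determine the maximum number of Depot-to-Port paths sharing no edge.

5

Assign every edge capacity 1; by Menger, the answer equals the max flow.
Path Depot→Port (+1); total 1.
Path Depot→Jct2→Port (+1); total 2.
Path Depot→HubA→Port (+1); total 3.
Path Depot→Y3→Port (+1); total 4.
Path Depot→Y2→HubC→Port (+1); total 5.
No residual Depot→Port path; max flow = 5.
Certifying cut of size 5: {Depot→HubA, Depot→Jct2, Depot→Port, Depot→Y2, Depot→Y3}.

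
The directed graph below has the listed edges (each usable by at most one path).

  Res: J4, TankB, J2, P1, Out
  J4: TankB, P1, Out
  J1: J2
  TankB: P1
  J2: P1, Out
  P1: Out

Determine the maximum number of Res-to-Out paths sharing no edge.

Assign every edge capacity 1; by Menger, the answer equals the max flow.
Path Res→Out (+1); total 1.
Path Res→J4→Out (+1); total 2.
Path Res→J2→Out (+1); total 3.
Path Res→P1→Out (+1); total 4.
No residual Res→Out path; max flow = 4.
Certifying cut of size 4: {P1→Out, Res→J2, Res→J4, Res→Out}.

4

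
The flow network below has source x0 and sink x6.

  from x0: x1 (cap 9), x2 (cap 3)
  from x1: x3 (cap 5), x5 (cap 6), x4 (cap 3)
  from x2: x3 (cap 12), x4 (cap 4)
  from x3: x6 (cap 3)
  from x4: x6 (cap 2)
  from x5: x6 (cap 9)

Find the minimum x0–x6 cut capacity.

Augment x0→x1→x3→x6: bottleneck 3, flow now 3.
Augment x0→x1→x4→x6: bottleneck 2, flow now 5.
Augment x0→x1→x5→x6: bottleneck 4, flow now 9.
Augment x0→x2→x3→x1→x5→x6: bottleneck 2, flow now 11. (uses reverse residual edge)
No augmenting path remains; maximum flow = 11.
By max-flow min-cut, the minimum cut capacity equals the max flow.
In the residual graph, reachable from x0: {x0, x1, x2, x3, x4}.
Min-cut edges: x1→x5 (6), x3→x6 (3), x4→x6 (2); capacity 6 + 3 + 2 = 11.

11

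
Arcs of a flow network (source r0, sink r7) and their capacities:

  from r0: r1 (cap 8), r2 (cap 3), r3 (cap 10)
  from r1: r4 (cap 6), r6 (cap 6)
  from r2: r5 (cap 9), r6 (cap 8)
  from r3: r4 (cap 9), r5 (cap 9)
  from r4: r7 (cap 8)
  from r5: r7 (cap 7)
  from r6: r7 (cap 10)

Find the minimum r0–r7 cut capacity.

21

Augment r0→r1→r4→r7: bottleneck 6, flow now 6.
Augment r0→r1→r6→r7: bottleneck 2, flow now 8.
Augment r0→r2→r5→r7: bottleneck 3, flow now 11.
Augment r0→r3→r4→r7: bottleneck 2, flow now 13.
Augment r0→r3→r5→r7: bottleneck 4, flow now 17.
Augment r0→r3→r4→r1→r6→r7: bottleneck 4, flow now 21. (uses reverse residual edge)
No augmenting path remains; maximum flow = 21.
By max-flow min-cut, the minimum cut capacity equals the max flow.
In the residual graph, reachable from r0: {r0}.
Min-cut edges: r0→r1 (8), r0→r2 (3), r0→r3 (10); capacity 8 + 3 + 10 = 21.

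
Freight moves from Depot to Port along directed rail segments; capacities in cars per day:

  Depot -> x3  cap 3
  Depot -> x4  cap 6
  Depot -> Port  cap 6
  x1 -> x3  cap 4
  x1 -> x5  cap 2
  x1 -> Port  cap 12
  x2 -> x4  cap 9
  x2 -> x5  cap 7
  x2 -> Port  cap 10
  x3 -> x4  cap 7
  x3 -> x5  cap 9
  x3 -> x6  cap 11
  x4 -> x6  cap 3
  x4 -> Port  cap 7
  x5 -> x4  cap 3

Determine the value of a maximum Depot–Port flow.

Augment Depot→Port: bottleneck 6, flow now 6.
Augment Depot→x4→Port: bottleneck 6, flow now 12.
Augment Depot→x3→x4→Port: bottleneck 1, flow now 13.
No augmenting path remains; maximum flow = 13.
In the residual graph, reachable from Depot: {Depot, x3, x4, x5, x6}.
Min-cut edges: Depot→Port (6), x4→Port (7); capacity 6 + 7 = 13.
This cut is saturated, so no flow can exceed 13.

13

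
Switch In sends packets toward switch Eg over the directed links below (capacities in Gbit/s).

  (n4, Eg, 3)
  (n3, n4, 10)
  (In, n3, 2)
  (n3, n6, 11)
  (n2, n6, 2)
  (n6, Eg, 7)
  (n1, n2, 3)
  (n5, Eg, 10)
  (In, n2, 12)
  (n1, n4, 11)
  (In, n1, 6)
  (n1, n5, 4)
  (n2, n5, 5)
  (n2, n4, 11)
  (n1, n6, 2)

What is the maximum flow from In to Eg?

18

Augment In→n1→n4→Eg: bottleneck 3, flow now 3.
Augment In→n1→n5→Eg: bottleneck 3, flow now 6.
Augment In→n2→n5→Eg: bottleneck 5, flow now 11.
Augment In→n2→n6→Eg: bottleneck 2, flow now 13.
Augment In→n3→n6→Eg: bottleneck 2, flow now 15.
Augment In→n2→n4→n1→n5→Eg: bottleneck 1, flow now 16. (uses reverse residual edge)
Augment In→n2→n4→n1→n6→Eg: bottleneck 2, flow now 18. (uses reverse residual edge)
No augmenting path remains; maximum flow = 18.
In the residual graph, reachable from In: {In, n2, n4}.
Min-cut edges: In→n1 (6), In→n3 (2), n2→n5 (5), n2→n6 (2), n4→Eg (3); capacity 6 + 2 + 5 + 2 + 3 = 18.
This cut is saturated, so no flow can exceed 18.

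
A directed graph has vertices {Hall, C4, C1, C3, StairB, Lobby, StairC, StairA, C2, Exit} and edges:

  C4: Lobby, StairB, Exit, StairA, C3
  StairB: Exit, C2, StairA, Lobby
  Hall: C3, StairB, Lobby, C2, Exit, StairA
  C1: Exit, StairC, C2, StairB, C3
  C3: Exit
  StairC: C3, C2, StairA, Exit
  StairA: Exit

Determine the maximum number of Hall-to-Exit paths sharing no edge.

Assign every edge capacity 1; by Menger, the answer equals the max flow.
Path Hall→Exit (+1); total 1.
Path Hall→C3→Exit (+1); total 2.
Path Hall→StairB→Exit (+1); total 3.
Path Hall→StairA→Exit (+1); total 4.
No residual Hall→Exit path; max flow = 4.
Certifying cut of size 4: {Hall→C3, Hall→Exit, Hall→StairA, Hall→StairB}.

4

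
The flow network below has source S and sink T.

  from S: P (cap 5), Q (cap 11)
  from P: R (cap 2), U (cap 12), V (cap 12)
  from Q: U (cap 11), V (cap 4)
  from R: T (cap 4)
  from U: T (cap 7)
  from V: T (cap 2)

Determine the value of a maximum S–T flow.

11

Augment S→P→R→T: bottleneck 2, flow now 2.
Augment S→P→U→T: bottleneck 3, flow now 5.
Augment S→Q→U→T: bottleneck 4, flow now 9.
Augment S→Q→V→T: bottleneck 2, flow now 11.
No augmenting path remains; maximum flow = 11.
In the residual graph, reachable from S: {S, P, Q, U, V}.
Min-cut edges: P→R (2), U→T (7), V→T (2); capacity 2 + 7 + 2 = 11.
This cut is saturated, so no flow can exceed 11.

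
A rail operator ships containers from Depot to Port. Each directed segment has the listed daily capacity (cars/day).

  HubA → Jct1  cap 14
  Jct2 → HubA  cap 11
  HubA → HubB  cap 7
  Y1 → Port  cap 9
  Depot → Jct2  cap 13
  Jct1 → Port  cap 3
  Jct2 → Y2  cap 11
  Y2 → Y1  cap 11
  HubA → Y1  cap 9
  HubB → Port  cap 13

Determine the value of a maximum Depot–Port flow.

13

Augment Depot→Jct2→HubA→Jct1→Port: bottleneck 3, flow now 3.
Augment Depot→Jct2→HubA→HubB→Port: bottleneck 7, flow now 10.
Augment Depot→Jct2→HubA→Y1→Port: bottleneck 1, flow now 11.
Augment Depot→Jct2→Y2→Y1→Port: bottleneck 2, flow now 13.
No augmenting path remains; maximum flow = 13.
In the residual graph, reachable from Depot: {Depot}.
Min-cut edges: Depot→Jct2 (13); capacity 13 = 13.
This cut is saturated, so no flow can exceed 13.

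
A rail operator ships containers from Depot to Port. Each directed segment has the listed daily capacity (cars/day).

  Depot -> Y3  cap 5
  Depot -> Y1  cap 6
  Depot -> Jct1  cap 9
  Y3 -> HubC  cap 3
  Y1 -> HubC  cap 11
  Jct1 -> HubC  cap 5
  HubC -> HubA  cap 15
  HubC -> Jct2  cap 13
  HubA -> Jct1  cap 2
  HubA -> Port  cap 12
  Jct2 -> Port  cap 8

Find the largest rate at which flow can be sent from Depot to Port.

Augment Depot→Y3→HubC→HubA→Port: bottleneck 3, flow now 3.
Augment Depot→Y1→HubC→HubA→Port: bottleneck 6, flow now 9.
Augment Depot→Jct1→HubC→HubA→Port: bottleneck 3, flow now 12.
Augment Depot→Jct1→HubC→Jct2→Port: bottleneck 2, flow now 14.
No augmenting path remains; maximum flow = 14.
In the residual graph, reachable from Depot: {Depot, Y3, Jct1}.
Min-cut edges: Depot→Y1 (6), Y3→HubC (3), Jct1→HubC (5); capacity 6 + 3 + 5 = 14.
This cut is saturated, so no flow can exceed 14.

14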